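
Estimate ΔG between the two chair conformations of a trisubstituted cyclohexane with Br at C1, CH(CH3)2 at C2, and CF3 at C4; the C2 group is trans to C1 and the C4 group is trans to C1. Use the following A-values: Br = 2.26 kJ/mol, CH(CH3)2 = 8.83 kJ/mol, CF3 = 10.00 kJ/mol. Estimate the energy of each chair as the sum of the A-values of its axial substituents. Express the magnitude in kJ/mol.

Chair I (bromo axial, isopropyl axial, trifluoromethyl axial): E = 21.09 kJ/mol.
Chair II (bromo equatorial, isopropyl equatorial, trifluoromethyl equatorial): E = 0.00 kJ/mol.
ΔE = 21.09 − 0.00 = 21.09 kJ/mol; chair II is more stable.

21.09 kJ/mol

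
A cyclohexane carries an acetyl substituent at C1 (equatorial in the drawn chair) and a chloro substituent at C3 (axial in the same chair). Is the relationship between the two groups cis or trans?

trans

C1 and C3 have the same parity, so their axial bonds point in the same direction.
With same-parity carbons, two substituents on the same face are both axial or both equatorial; opposite faces give one of each.
Here the groups are equatorial/axial → opposite face → trans.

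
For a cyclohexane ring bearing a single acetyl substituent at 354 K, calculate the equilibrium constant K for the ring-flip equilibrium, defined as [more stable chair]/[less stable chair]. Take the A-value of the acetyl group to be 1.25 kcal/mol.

K ≈ 5.91

One chair has the acetyl group axial (E = 1.25 kcal/mol) and the other has it equatorial (E = 0).
ΔG = 1.25 kcal/mol between the two chairs.
K = exp(ΔG/RT) with R = 1.987×10⁻³ kcal mol⁻¹ K⁻¹ and T = 354 K gives K ≈ 5.91.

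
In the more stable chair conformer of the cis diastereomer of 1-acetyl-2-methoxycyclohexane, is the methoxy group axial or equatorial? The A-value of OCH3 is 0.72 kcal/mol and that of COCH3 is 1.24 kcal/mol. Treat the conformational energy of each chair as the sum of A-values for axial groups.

C1 and C2 have opposite parity, so for the cis isomer the two substituents are one axial and one equatorial in each chair.
Chair I (methoxy axial, acetyl equatorial): E = 0.72 kcal/mol.
Chair II (methoxy equatorial, acetyl axial): E = 1.24 kcal/mol.
Chair I is the more stable (lower-energy) conformer, and in that chair the methoxy group is axial.

axial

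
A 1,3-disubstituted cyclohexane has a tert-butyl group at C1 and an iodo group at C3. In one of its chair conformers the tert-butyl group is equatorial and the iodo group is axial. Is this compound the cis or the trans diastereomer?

trans

C1 and C3 have the same parity, so their axial bonds point in the same direction.
With same-parity carbons, two substituents on the same face are both axial or both equatorial; opposite faces give one of each.
Here the groups are equatorial/axial → opposite face → trans.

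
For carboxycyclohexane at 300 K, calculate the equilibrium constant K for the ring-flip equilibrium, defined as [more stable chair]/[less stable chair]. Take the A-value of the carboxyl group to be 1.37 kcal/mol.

K ≈ 9.96

One chair has the carboxyl group axial (E = 1.37 kcal/mol) and the other has it equatorial (E = 0).
ΔG = 1.37 kcal/mol between the two chairs.
K = exp(ΔG/RT) with R = 1.987×10⁻³ kcal mol⁻¹ K⁻¹ and T = 300 K gives K ≈ 9.96.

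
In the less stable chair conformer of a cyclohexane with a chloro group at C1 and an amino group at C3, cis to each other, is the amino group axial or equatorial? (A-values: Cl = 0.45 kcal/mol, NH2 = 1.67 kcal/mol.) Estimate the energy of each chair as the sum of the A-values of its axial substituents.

C1 and C3 have the same parity, so for the cis isomer the two substituents are e,e in one chair and a,a in the other.
Chair I (chloro axial, amino axial): E = 2.12 kcal/mol.
Chair II (chloro equatorial, amino equatorial): E = 0.00 kcal/mol.
Chair I is the less stable (higher-energy) conformer, and in that chair the amino group is axial.

axial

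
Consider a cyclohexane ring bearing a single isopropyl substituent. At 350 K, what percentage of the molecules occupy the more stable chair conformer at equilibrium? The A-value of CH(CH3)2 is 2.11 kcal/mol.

95.4%

One chair has the isopropyl group axial (E = 2.11 kcal/mol) and the other has it equatorial (E = 0).
ΔG = 2.11 kcal/mol between the two chairs.
K = exp(ΔG/RT) with R = 1.987×10⁻³ kcal mol⁻¹ K⁻¹ and T = 350 K gives K ≈ 20.8.
Fraction in the lower-energy chair = K/(K+1) = 95.4%.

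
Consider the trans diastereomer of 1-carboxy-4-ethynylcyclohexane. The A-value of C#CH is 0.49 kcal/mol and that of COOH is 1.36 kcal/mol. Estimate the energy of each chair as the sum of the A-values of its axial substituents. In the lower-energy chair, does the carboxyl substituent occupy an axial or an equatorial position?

C1 and C4 have opposite parity, so for the trans isomer the two substituents are e,e in one chair and a,a in the other.
Chair I (ethynyl axial, carboxyl axial): E = 1.85 kcal/mol.
Chair II (ethynyl equatorial, carboxyl equatorial): E = 0.00 kcal/mol.
Chair II is the more stable (lower-energy) conformer, and in that chair the carboxyl group is equatorial.

equatorial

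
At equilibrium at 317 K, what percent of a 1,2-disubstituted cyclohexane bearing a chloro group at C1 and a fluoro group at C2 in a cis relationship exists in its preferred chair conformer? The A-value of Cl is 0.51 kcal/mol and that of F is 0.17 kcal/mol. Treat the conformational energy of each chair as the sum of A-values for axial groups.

63.2%

C1 and C2 have opposite parity, so for the cis isomer the two substituents are one axial and one equatorial in each chair.
Chair I (chloro axial, fluoro equatorial): E = 0.51 kcal/mol; chair II (chloro equatorial, fluoro axial): E = 0.17 kcal/mol.
ΔG = 0.34 kcal/mol between the two chairs.
K = exp(ΔG/RT) with R = 1.987×10⁻³ kcal mol⁻¹ K⁻¹ and T = 317 K gives K ≈ 1.72.
Fraction in the lower-energy chair = K/(K+1) = 63.2%.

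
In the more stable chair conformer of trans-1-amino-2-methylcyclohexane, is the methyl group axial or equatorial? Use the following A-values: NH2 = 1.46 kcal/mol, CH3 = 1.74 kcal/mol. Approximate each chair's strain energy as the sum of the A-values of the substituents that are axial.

equatorial

C1 and C2 have opposite parity, so for the trans isomer the two substituents are e,e in one chair and a,a in the other.
Chair I (amino axial, methyl axial): E = 3.20 kcal/mol.
Chair II (amino equatorial, methyl equatorial): E = 0.00 kcal/mol.
Chair II is the more stable (lower-energy) conformer, and in that chair the methyl group is equatorial.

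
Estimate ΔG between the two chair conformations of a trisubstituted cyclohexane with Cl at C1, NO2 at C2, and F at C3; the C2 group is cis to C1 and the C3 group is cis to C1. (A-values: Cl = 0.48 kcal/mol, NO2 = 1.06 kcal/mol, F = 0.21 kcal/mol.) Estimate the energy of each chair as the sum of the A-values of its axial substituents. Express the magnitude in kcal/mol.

0.37 kcal/mol

Chair I (chloro axial, nitro equatorial, fluoro axial): E = 0.69 kcal/mol.
Chair II (chloro equatorial, nitro axial, fluoro equatorial): E = 1.06 kcal/mol.
ΔE = 1.06 − 0.69 = 0.37 kcal/mol; chair I is more stable.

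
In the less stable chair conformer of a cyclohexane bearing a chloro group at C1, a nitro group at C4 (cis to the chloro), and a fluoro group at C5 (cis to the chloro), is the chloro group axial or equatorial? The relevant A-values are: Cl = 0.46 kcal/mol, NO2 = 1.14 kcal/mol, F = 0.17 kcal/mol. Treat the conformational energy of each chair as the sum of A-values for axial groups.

equatorial

Chair I (chloro axial, nitro equatorial, fluoro axial): E = 0.63 kcal/mol.
Chair II (chloro equatorial, nitro axial, fluoro equatorial): E = 1.14 kcal/mol.
Chair II is the less stable (higher-energy) conformer, and in that chair the chloro group is equatorial.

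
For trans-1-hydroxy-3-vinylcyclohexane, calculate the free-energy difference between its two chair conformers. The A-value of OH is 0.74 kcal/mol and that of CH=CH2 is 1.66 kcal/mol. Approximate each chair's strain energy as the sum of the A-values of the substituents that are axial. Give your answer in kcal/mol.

C1 and C3 have the same parity, so for the trans isomer the two substituents are one axial and one equatorial in each chair.
Chair I (hydroxyl axial, vinyl equatorial): E = 0.74 kcal/mol.
Chair II (hydroxyl equatorial, vinyl axial): E = 1.66 kcal/mol.
ΔE = 1.66 − 0.74 = 0.92 kcal/mol; chair I is more stable.

0.92 kcal/mol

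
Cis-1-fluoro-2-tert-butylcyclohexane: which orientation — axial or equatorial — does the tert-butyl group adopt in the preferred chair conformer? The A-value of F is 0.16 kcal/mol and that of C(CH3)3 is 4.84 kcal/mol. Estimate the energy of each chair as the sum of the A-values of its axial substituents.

equatorial

C1 and C2 have opposite parity, so for the cis isomer the two substituents are one axial and one equatorial in each chair.
Chair I (fluoro axial, tert-butyl equatorial): E = 0.16 kcal/mol.
Chair II (fluoro equatorial, tert-butyl axial): E = 4.84 kcal/mol.
Chair I is the more stable (lower-energy) conformer, and in that chair the tert-butyl group is equatorial.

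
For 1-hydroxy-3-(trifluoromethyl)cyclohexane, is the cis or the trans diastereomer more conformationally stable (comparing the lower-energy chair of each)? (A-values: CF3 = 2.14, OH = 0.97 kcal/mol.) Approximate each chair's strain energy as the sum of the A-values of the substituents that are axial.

At 1,3 positions (parity same): cis → (e,e or a,a); trans → (a,e or e,a).
Best chair for cis: E = 0.00 kcal/mol; best chair for trans: E = 0.97 kcal/mol.
The cis isomer is lower by 0.97 kcal/mol.

cis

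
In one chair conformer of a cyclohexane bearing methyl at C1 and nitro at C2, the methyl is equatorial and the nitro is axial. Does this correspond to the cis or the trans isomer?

cis

C1 and C2 have opposite parity, so their axial bonds point in opposite directions.
With opposite-parity carbons, two substituents on the same face are one axial and one equatorial; opposite faces give both axial or both equatorial.
Here the groups are equatorial/axial → same face → cis.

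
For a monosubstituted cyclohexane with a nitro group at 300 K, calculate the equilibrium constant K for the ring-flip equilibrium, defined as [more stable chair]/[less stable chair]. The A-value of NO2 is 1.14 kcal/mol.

One chair has the nitro group axial (E = 1.14 kcal/mol) and the other has it equatorial (E = 0).
ΔG = 1.14 kcal/mol between the two chairs.
K = exp(ΔG/RT) with R = 1.987×10⁻³ kcal mol⁻¹ K⁻¹ and T = 300 K gives K ≈ 6.77.

K ≈ 6.77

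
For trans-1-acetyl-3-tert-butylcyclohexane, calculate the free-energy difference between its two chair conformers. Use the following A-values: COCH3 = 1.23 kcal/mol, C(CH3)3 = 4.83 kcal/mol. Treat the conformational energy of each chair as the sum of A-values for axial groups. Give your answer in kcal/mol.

3.60 kcal/mol

C1 and C3 have the same parity, so for the trans isomer the two substituents are one axial and one equatorial in each chair.
Chair I (acetyl axial, tert-butyl equatorial): E = 1.23 kcal/mol.
Chair II (acetyl equatorial, tert-butyl axial): E = 4.83 kcal/mol.
ΔE = 4.83 − 1.23 = 3.60 kcal/mol; chair I is more stable.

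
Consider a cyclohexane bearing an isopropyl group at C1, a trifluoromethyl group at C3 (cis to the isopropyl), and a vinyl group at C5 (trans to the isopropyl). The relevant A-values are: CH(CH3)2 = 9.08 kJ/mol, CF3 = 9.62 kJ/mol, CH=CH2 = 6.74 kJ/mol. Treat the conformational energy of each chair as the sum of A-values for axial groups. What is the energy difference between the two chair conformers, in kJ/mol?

11.96 kJ/mol

Chair I (isopropyl axial, trifluoromethyl axial, vinyl equatorial): E = 18.70 kJ/mol.
Chair II (isopropyl equatorial, trifluoromethyl equatorial, vinyl axial): E = 6.74 kJ/mol.
ΔE = 18.70 − 6.74 = 11.96 kJ/mol; chair II is more stable.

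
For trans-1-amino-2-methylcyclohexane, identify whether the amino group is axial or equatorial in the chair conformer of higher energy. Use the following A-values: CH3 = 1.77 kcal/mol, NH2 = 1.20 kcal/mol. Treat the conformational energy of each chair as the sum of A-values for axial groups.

C1 and C2 have opposite parity, so for the trans isomer the two substituents are e,e in one chair and a,a in the other.
Chair I (methyl axial, amino axial): E = 2.97 kcal/mol.
Chair II (methyl equatorial, amino equatorial): E = 0.00 kcal/mol.
Chair I is the less stable (higher-energy) conformer, and in that chair the amino group is axial.

axial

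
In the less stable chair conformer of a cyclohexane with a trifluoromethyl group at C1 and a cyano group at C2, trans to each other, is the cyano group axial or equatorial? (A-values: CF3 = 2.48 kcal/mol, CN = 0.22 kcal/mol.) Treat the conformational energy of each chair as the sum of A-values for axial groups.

C1 and C2 have opposite parity, so for the trans isomer the two substituents are e,e in one chair and a,a in the other.
Chair I (trifluoromethyl axial, cyano axial): E = 2.70 kcal/mol.
Chair II (trifluoromethyl equatorial, cyano equatorial): E = 0.00 kcal/mol.
Chair I is the less stable (higher-energy) conformer, and in that chair the cyano group is axial.

axial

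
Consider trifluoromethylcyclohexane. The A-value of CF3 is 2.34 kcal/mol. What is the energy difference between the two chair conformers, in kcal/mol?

A monosubstituted cyclohexane has one chair with the trifluoromethyl group axial (E = A = 2.34 kcal/mol) and one with it equatorial (E = 0).
ΔE = 2.34 − 0 = 2.34 kcal/mol.

2.34 kcal/mol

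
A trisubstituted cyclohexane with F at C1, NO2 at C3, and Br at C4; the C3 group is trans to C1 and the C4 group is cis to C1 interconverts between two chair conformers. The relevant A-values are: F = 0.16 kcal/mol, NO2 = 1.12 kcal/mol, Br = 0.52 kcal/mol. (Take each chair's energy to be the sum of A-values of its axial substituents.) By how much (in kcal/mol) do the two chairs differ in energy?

1.48 kcal/mol

Chair I (fluoro axial, nitro equatorial, bromo equatorial): E = 0.16 kcal/mol.
Chair II (fluoro equatorial, nitro axial, bromo axial): E = 1.64 kcal/mol.
ΔE = 1.64 − 0.16 = 1.48 kcal/mol; chair I is more stable.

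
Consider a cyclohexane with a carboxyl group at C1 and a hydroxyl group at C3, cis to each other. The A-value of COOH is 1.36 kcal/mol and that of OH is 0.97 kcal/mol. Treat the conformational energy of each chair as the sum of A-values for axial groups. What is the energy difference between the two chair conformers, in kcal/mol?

2.33 kcal/mol

C1 and C3 have the same parity, so for the cis isomer the two substituents are e,e in one chair and a,a in the other.
Chair I (carboxyl axial, hydroxyl axial): E = 2.33 kcal/mol.
Chair II (carboxyl equatorial, hydroxyl equatorial): E = 0.00 kcal/mol.
ΔE = 2.33 − 0.00 = 2.33 kcal/mol; chair II is more stable.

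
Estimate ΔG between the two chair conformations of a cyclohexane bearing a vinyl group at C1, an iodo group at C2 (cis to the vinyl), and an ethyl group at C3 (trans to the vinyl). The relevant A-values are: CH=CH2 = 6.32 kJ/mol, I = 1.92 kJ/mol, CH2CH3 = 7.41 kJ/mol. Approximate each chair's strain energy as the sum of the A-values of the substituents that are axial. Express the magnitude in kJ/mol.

3.01 kJ/mol

Chair I (vinyl axial, iodo equatorial, ethyl equatorial): E = 6.32 kJ/mol.
Chair II (vinyl equatorial, iodo axial, ethyl axial): E = 9.33 kJ/mol.
ΔE = 9.33 − 6.32 = 3.01 kJ/mol; chair I is more stable.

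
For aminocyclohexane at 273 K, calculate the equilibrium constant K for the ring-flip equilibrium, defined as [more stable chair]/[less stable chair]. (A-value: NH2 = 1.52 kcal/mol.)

K ≈ 16.5

One chair has the amino group axial (E = 1.52 kcal/mol) and the other has it equatorial (E = 0).
ΔG = 1.52 kcal/mol between the two chairs.
K = exp(ΔG/RT) with R = 1.987×10⁻³ kcal mol⁻¹ K⁻¹ and T = 273 K gives K ≈ 16.5.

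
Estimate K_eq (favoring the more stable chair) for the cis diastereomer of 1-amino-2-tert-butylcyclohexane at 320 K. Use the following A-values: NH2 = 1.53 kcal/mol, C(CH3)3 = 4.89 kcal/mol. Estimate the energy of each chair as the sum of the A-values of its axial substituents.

C1 and C2 have opposite parity, so for the cis isomer the two substituents are one axial and one equatorial in each chair.
Chair I (amino axial, tert-butyl equatorial): E = 1.53 kcal/mol; chair II (amino equatorial, tert-butyl axial): E = 4.89 kcal/mol.
ΔG = 3.36 kcal/mol between the two chairs.
K = exp(ΔG/RT) with R = 1.987×10⁻³ kcal mol⁻¹ K⁻¹ and T = 320 K gives K ≈ 197.

K ≈ 197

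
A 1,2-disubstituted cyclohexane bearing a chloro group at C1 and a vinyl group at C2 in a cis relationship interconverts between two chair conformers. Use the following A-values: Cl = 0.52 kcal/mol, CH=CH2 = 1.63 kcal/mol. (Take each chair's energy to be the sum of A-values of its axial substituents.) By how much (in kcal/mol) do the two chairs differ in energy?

C1 and C2 have opposite parity, so for the cis isomer the two substituents are one axial and one equatorial in each chair.
Chair I (chloro axial, vinyl equatorial): E = 0.52 kcal/mol.
Chair II (chloro equatorial, vinyl axial): E = 1.63 kcal/mol.
ΔE = 1.63 − 0.52 = 1.11 kcal/mol; chair I is more stable.

1.11 kcal/mol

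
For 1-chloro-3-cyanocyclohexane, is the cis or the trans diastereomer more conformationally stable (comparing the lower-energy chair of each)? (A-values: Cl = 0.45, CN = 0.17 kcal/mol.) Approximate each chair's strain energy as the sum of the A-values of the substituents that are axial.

At 1,3 positions (parity same): cis → (e,e or a,a); trans → (a,e or e,a).
Best chair for cis: E = 0.00 kcal/mol; best chair for trans: E = 0.17 kcal/mol.
The cis isomer is lower by 0.17 kcal/mol.

cis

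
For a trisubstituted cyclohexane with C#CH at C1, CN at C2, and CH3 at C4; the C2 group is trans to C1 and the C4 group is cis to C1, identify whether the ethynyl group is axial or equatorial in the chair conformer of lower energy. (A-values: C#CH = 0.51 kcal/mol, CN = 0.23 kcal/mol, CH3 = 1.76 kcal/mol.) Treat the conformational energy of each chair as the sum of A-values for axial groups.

axial

Chair I (ethynyl axial, cyano axial, methyl equatorial): E = 0.74 kcal/mol.
Chair II (ethynyl equatorial, cyano equatorial, methyl axial): E = 1.76 kcal/mol.
Chair I is the more stable (lower-energy) conformer, and in that chair the ethynyl group is axial.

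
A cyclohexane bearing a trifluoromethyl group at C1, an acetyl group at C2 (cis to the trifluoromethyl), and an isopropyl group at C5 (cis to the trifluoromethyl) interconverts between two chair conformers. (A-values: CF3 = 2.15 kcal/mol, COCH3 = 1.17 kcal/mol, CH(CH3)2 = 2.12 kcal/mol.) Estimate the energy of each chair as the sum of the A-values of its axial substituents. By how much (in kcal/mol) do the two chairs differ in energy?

3.10 kcal/mol

Chair I (trifluoromethyl axial, acetyl equatorial, isopropyl axial): E = 4.27 kcal/mol.
Chair II (trifluoromethyl equatorial, acetyl axial, isopropyl equatorial): E = 1.17 kcal/mol.
ΔE = 4.27 − 1.17 = 3.10 kcal/mol; chair II is more stable.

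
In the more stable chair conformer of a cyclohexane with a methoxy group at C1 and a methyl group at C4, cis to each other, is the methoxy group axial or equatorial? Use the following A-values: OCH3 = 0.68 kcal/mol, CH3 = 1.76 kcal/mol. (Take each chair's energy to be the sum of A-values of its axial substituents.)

axial

C1 and C4 have opposite parity, so for the cis isomer the two substituents are one axial and one equatorial in each chair.
Chair I (methoxy axial, methyl equatorial): E = 0.68 kcal/mol.
Chair II (methoxy equatorial, methyl axial): E = 1.76 kcal/mol.
Chair I is the more stable (lower-energy) conformer, and in that chair the methoxy group is axial.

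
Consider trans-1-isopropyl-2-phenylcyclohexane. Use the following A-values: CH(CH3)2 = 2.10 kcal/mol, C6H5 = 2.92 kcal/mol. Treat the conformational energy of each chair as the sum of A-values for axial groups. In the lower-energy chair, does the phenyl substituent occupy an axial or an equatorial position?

equatorial

C1 and C2 have opposite parity, so for the trans isomer the two substituents are e,e in one chair and a,a in the other.
Chair I (isopropyl axial, phenyl axial): E = 5.02 kcal/mol.
Chair II (isopropyl equatorial, phenyl equatorial): E = 0.00 kcal/mol.
Chair II is the more stable (lower-energy) conformer, and in that chair the phenyl group is equatorial.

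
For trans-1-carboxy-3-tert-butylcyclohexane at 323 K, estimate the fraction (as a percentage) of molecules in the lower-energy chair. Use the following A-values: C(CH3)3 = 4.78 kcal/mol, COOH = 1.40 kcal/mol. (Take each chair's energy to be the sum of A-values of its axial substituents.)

C1 and C3 have the same parity, so for the trans isomer the two substituents are one axial and one equatorial in each chair.
Chair I (tert-butyl axial, carboxyl equatorial): E = 4.78 kcal/mol; chair II (tert-butyl equatorial, carboxyl axial): E = 1.40 kcal/mol.
ΔG = 3.38 kcal/mol between the two chairs.
K = exp(ΔG/RT) with R = 1.987×10⁻³ kcal mol⁻¹ K⁻¹ and T = 323 K gives K ≈ 194.
Fraction in the lower-energy chair = K/(K+1) = 99.5%.

99.5%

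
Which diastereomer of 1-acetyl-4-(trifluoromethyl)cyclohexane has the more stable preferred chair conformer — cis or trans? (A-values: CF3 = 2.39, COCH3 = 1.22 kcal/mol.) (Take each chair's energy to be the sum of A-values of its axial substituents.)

At 1,4 positions (parity opposite): cis → (a,e or e,a); trans → (e,e or a,a).
Best chair for cis: E = 1.22 kcal/mol; best chair for trans: E = 0.00 kcal/mol.
The trans isomer is lower by 1.22 kcal/mol.

trans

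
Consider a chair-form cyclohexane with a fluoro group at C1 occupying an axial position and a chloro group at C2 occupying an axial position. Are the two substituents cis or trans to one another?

trans

C1 and C2 have opposite parity, so their axial bonds point in opposite directions.
With opposite-parity carbons, two substituents on the same face are one axial and one equatorial; opposite faces give both axial or both equatorial.
Here the groups are axial/axial → opposite face → trans.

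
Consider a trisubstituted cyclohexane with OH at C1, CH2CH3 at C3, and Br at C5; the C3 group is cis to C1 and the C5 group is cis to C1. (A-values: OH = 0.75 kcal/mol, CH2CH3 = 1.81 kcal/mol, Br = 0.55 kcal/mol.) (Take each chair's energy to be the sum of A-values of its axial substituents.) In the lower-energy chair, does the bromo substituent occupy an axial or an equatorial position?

equatorial

Chair I (hydroxyl axial, ethyl axial, bromo axial): E = 3.11 kcal/mol.
Chair II (hydroxyl equatorial, ethyl equatorial, bromo equatorial): E = 0.00 kcal/mol.
Chair II is the more stable (lower-energy) conformer, and in that chair the bromo group is equatorial.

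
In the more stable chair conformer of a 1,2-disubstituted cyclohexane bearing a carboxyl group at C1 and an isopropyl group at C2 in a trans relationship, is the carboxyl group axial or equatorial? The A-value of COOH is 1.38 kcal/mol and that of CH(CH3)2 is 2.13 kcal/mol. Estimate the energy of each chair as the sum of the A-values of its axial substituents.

equatorial

C1 and C2 have opposite parity, so for the trans isomer the two substituents are e,e in one chair and a,a in the other.
Chair I (carboxyl axial, isopropyl axial): E = 3.51 kcal/mol.
Chair II (carboxyl equatorial, isopropyl equatorial): E = 0.00 kcal/mol.
Chair II is the more stable (lower-energy) conformer, and in that chair the carboxyl group is equatorial.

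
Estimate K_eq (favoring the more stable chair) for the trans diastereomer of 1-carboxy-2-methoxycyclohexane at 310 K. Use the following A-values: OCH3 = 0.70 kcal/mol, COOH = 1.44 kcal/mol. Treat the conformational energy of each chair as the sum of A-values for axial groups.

C1 and C2 have opposite parity, so for the trans isomer the two substituents are e,e in one chair and a,a in the other.
Chair I (methoxy axial, carboxyl axial): E = 2.14 kcal/mol; chair II (methoxy equatorial, carboxyl equatorial): E = 0.00 kcal/mol.
ΔG = 2.14 kcal/mol between the two chairs.
K = exp(ΔG/RT) with R = 1.987×10⁻³ kcal mol⁻¹ K⁻¹ and T = 310 K gives K ≈ 32.3.

K ≈ 32.3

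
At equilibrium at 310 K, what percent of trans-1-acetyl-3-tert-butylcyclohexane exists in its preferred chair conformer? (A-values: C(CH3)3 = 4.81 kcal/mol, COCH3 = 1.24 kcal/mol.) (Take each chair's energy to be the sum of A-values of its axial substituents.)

99.7%

C1 and C3 have the same parity, so for the trans isomer the two substituents are one axial and one equatorial in each chair.
Chair I (tert-butyl axial, acetyl equatorial): E = 4.81 kcal/mol; chair II (tert-butyl equatorial, acetyl axial): E = 1.24 kcal/mol.
ΔG = 3.57 kcal/mol between the two chairs.
K = exp(ΔG/RT) with R = 1.987×10⁻³ kcal mol⁻¹ K⁻¹ and T = 310 K gives K ≈ 329.
Fraction in the lower-energy chair = K/(K+1) = 99.7%.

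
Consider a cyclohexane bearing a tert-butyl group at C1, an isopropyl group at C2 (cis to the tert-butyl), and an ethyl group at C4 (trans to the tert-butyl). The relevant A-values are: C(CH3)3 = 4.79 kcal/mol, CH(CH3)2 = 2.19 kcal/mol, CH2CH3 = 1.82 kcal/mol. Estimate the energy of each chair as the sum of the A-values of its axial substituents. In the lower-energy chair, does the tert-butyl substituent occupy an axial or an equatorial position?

Chair I (tert-butyl axial, isopropyl equatorial, ethyl axial): E = 6.61 kcal/mol.
Chair II (tert-butyl equatorial, isopropyl axial, ethyl equatorial): E = 2.19 kcal/mol.
Chair II is the more stable (lower-energy) conformer, and in that chair the tert-butyl group is equatorial.

equatorial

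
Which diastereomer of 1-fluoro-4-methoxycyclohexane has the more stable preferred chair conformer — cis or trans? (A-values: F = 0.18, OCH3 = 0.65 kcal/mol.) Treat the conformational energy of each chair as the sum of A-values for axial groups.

trans

At 1,4 positions (parity opposite): cis → (a,e or e,a); trans → (e,e or a,a).
Best chair for cis: E = 0.18 kcal/mol; best chair for trans: E = 0.00 kcal/mol.
The trans isomer is lower by 0.18 kcal/mol.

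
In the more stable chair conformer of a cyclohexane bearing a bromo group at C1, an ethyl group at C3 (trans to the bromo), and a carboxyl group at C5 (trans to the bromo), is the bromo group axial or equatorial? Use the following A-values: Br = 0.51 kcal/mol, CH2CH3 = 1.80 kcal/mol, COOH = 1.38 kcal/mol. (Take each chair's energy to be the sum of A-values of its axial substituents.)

Chair I (bromo axial, ethyl equatorial, carboxyl equatorial): E = 0.51 kcal/mol.
Chair II (bromo equatorial, ethyl axial, carboxyl axial): E = 3.18 kcal/mol.
Chair I is the more stable (lower-energy) conformer, and in that chair the bromo group is axial.

axial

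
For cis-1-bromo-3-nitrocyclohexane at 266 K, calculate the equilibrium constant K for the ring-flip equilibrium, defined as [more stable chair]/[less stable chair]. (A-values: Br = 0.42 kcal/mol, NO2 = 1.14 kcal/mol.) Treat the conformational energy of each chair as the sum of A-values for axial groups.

K ≈ 19.1

C1 and C3 have the same parity, so for the cis isomer the two substituents are e,e in one chair and a,a in the other.
Chair I (bromo axial, nitro axial): E = 1.56 kcal/mol; chair II (bromo equatorial, nitro equatorial): E = 0.00 kcal/mol.
ΔG = 1.56 kcal/mol between the two chairs.
K = exp(ΔG/RT) with R = 1.987×10⁻³ kcal mol⁻¹ K⁻¹ and T = 266 K gives K ≈ 19.1.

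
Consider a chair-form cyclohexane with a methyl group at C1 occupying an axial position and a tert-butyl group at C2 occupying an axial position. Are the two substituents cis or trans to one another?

C1 and C2 have opposite parity, so their axial bonds point in opposite directions.
With opposite-parity carbons, two substituents on the same face are one axial and one equatorial; opposite faces give both axial or both equatorial.
Here the groups are axial/axial → opposite face → trans.

trans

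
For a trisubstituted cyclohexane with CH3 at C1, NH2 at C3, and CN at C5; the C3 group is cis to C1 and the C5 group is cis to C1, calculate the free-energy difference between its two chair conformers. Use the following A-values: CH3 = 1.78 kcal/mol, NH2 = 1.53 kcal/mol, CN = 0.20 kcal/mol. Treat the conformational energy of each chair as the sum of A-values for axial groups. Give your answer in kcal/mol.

3.51 kcal/mol

Chair I (methyl axial, amino axial, cyano axial): E = 3.51 kcal/mol.
Chair II (methyl equatorial, amino equatorial, cyano equatorial): E = 0.00 kcal/mol.
ΔE = 3.51 − 0.00 = 3.51 kcal/mol; chair II is more stable.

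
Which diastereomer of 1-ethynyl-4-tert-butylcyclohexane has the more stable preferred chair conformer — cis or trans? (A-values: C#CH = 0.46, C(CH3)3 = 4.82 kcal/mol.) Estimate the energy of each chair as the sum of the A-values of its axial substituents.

trans

At 1,4 positions (parity opposite): cis → (a,e or e,a); trans → (e,e or a,a).
Best chair for cis: E = 0.46 kcal/mol; best chair for trans: E = 0.00 kcal/mol.
The trans isomer is lower by 0.46 kcal/mol.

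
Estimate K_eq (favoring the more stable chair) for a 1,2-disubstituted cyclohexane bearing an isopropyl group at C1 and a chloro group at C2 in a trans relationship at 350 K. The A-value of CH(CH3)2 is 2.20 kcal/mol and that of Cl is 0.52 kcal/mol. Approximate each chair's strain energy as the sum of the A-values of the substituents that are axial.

K ≈ 50.0

C1 and C2 have opposite parity, so for the trans isomer the two substituents are e,e in one chair and a,a in the other.
Chair I (isopropyl axial, chloro axial): E = 2.72 kcal/mol; chair II (isopropyl equatorial, chloro equatorial): E = 0.00 kcal/mol.
ΔG = 2.72 kcal/mol between the two chairs.
K = exp(ΔG/RT) with R = 1.987×10⁻³ kcal mol⁻¹ K⁻¹ and T = 350 K gives K ≈ 50.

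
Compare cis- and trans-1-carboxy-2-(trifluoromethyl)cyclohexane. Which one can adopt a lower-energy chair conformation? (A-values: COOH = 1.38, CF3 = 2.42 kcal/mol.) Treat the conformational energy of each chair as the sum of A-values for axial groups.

trans

At 1,2 positions (parity opposite): cis → (a,e or e,a); trans → (e,e or a,a).
Best chair for cis: E = 1.38 kcal/mol; best chair for trans: E = 0.00 kcal/mol.
The trans isomer is lower by 1.38 kcal/mol.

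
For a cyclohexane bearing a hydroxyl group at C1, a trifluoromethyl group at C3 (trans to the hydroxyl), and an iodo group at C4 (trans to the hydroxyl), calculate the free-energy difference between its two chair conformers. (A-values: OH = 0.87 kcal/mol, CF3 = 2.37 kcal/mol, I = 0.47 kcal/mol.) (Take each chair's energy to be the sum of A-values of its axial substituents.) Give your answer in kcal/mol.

Chair I (hydroxyl axial, trifluoromethyl equatorial, iodo axial): E = 1.34 kcal/mol.
Chair II (hydroxyl equatorial, trifluoromethyl axial, iodo equatorial): E = 2.37 kcal/mol.
ΔE = 2.37 − 1.34 = 1.03 kcal/mol; chair I is more stable.

1.03 kcal/mol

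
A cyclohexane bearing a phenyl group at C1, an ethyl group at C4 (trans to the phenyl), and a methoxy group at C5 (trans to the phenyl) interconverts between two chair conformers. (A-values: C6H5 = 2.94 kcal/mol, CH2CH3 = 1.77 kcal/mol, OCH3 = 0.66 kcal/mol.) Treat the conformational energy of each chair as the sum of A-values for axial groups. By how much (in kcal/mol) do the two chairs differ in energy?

4.05 kcal/mol

Chair I (phenyl axial, ethyl axial, methoxy equatorial): E = 4.71 kcal/mol.
Chair II (phenyl equatorial, ethyl equatorial, methoxy axial): E = 0.66 kcal/mol.
ΔE = 4.71 − 0.66 = 4.05 kcal/mol; chair II is more stable.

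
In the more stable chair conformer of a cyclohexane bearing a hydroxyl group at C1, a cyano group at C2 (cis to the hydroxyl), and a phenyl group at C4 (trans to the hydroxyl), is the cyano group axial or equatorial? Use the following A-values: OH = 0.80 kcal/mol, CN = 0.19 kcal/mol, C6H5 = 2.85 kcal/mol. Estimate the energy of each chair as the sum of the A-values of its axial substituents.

axial

Chair I (hydroxyl axial, cyano equatorial, phenyl axial): E = 3.65 kcal/mol.
Chair II (hydroxyl equatorial, cyano axial, phenyl equatorial): E = 0.19 kcal/mol.
Chair II is the more stable (lower-energy) conformer, and in that chair the cyano group is axial.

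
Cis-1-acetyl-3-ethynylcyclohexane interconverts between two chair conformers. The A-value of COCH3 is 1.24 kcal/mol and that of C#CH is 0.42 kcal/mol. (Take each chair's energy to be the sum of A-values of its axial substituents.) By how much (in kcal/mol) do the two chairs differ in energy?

1.66 kcal/mol

C1 and C3 have the same parity, so for the cis isomer the two substituents are e,e in one chair and a,a in the other.
Chair I (acetyl axial, ethynyl axial): E = 1.66 kcal/mol.
Chair II (acetyl equatorial, ethynyl equatorial): E = 0.00 kcal/mol.
ΔE = 1.66 − 0.00 = 1.66 kcal/mol; chair II is more stable.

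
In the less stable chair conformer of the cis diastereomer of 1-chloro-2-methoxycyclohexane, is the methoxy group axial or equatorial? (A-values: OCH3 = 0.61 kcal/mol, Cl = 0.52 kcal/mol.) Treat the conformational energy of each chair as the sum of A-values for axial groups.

C1 and C2 have opposite parity, so for the cis isomer the two substituents are one axial and one equatorial in each chair.
Chair I (methoxy axial, chloro equatorial): E = 0.61 kcal/mol.
Chair II (methoxy equatorial, chloro axial): E = 0.52 kcal/mol.
Chair I is the less stable (higher-energy) conformer, and in that chair the methoxy group is axial.

axial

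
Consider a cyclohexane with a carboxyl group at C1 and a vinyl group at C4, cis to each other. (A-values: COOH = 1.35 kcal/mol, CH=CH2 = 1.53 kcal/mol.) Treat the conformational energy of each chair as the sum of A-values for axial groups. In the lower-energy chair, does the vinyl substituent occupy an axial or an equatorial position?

C1 and C4 have opposite parity, so for the cis isomer the two substituents are one axial and one equatorial in each chair.
Chair I (carboxyl axial, vinyl equatorial): E = 1.35 kcal/mol.
Chair II (carboxyl equatorial, vinyl axial): E = 1.53 kcal/mol.
Chair I is the more stable (lower-energy) conformer, and in that chair the vinyl group is equatorial.

equatorial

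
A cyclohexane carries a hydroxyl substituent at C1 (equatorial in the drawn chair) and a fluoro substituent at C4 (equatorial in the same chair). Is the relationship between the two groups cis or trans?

C1 and C4 have opposite parity, so their axial bonds point in opposite directions.
With opposite-parity carbons, two substituents on the same face are one axial and one equatorial; opposite faces give both axial or both equatorial.
Here the groups are equatorial/equatorial → opposite face → trans.

trans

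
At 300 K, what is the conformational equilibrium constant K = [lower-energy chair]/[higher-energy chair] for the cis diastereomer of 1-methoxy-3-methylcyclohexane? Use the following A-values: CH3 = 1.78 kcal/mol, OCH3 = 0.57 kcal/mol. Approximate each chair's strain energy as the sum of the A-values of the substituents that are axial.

C1 and C3 have the same parity, so for the cis isomer the two substituents are e,e in one chair and a,a in the other.
Chair I (methyl axial, methoxy axial): E = 2.35 kcal/mol; chair II (methyl equatorial, methoxy equatorial): E = 0.00 kcal/mol.
ΔG = 2.35 kcal/mol between the two chairs.
K = exp(ΔG/RT) with R = 1.987×10⁻³ kcal mol⁻¹ K⁻¹ and T = 300 K gives K ≈ 51.5.

K ≈ 51.5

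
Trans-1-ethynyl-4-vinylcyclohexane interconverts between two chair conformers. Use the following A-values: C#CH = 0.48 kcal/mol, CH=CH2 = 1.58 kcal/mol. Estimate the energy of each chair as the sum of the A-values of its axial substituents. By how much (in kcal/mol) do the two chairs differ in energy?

C1 and C4 have opposite parity, so for the trans isomer the two substituents are e,e in one chair and a,a in the other.
Chair I (ethynyl axial, vinyl axial): E = 2.06 kcal/mol.
Chair II (ethynyl equatorial, vinyl equatorial): E = 0.00 kcal/mol.
ΔE = 2.06 − 0.00 = 2.06 kcal/mol; chair II is more stable.

2.06 kcal/mol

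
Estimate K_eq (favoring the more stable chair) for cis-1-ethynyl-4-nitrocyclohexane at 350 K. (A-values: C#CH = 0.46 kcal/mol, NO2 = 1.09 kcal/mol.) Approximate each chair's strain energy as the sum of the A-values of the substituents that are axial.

K ≈ 2.47

C1 and C4 have opposite parity, so for the cis isomer the two substituents are one axial and one equatorial in each chair.
Chair I (ethynyl axial, nitro equatorial): E = 0.46 kcal/mol; chair II (ethynyl equatorial, nitro axial): E = 1.09 kcal/mol.
ΔG = 0.63 kcal/mol between the two chairs.
K = exp(ΔG/RT) with R = 1.987×10⁻³ kcal mol⁻¹ K⁻¹ and T = 350 K gives K ≈ 2.47.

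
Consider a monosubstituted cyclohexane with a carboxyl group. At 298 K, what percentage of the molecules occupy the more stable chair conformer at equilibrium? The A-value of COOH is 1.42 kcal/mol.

One chair has the carboxyl group axial (E = 1.42 kcal/mol) and the other has it equatorial (E = 0).
ΔG = 1.42 kcal/mol between the two chairs.
K = exp(ΔG/RT) with R = 1.987×10⁻³ kcal mol⁻¹ K⁻¹ and T = 298 K gives K ≈ 11.
Fraction in the lower-energy chair = K/(K+1) = 91.7%.

91.7%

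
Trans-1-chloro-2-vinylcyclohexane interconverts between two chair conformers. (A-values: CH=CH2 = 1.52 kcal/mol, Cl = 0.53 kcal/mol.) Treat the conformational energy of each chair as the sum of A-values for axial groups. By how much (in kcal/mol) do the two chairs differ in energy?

C1 and C2 have opposite parity, so for the trans isomer the two substituents are e,e in one chair and a,a in the other.
Chair I (vinyl axial, chloro axial): E = 2.05 kcal/mol.
Chair II (vinyl equatorial, chloro equatorial): E = 0.00 kcal/mol.
ΔE = 2.05 − 0.00 = 2.05 kcal/mol; chair II is more stable.

2.05 kcal/mol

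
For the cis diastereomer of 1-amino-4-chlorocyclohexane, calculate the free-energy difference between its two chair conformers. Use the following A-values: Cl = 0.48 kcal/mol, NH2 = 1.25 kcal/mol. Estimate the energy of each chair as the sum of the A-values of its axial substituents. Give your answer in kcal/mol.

C1 and C4 have opposite parity, so for the cis isomer the two substituents are one axial and one equatorial in each chair.
Chair I (chloro axial, amino equatorial): E = 0.48 kcal/mol.
Chair II (chloro equatorial, amino axial): E = 1.25 kcal/mol.
ΔE = 1.25 − 0.48 = 0.77 kcal/mol; chair I is more stable.

0.77 kcal/mol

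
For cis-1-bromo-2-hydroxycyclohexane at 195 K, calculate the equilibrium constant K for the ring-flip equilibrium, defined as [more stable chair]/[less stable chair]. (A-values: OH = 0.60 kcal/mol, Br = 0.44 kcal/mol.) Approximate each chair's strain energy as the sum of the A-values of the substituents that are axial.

C1 and C2 have opposite parity, so for the cis isomer the two substituents are one axial and one equatorial in each chair.
Chair I (hydroxyl axial, bromo equatorial): E = 0.60 kcal/mol; chair II (hydroxyl equatorial, bromo axial): E = 0.44 kcal/mol.
ΔG = 0.16 kcal/mol between the two chairs.
K = exp(ΔG/RT) with R = 1.987×10⁻³ kcal mol⁻¹ K⁻¹ and T = 195 K gives K ≈ 1.51.

K ≈ 1.51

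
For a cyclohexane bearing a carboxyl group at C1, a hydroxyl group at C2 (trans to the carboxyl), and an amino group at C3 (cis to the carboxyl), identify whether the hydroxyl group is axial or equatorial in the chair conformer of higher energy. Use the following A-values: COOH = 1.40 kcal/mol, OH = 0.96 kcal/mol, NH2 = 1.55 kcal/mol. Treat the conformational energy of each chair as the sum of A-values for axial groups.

Chair I (carboxyl axial, hydroxyl axial, amino axial): E = 3.91 kcal/mol.
Chair II (carboxyl equatorial, hydroxyl equatorial, amino equatorial): E = 0.00 kcal/mol.
Chair I is the less stable (higher-energy) conformer, and in that chair the hydroxyl group is axial.

axial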